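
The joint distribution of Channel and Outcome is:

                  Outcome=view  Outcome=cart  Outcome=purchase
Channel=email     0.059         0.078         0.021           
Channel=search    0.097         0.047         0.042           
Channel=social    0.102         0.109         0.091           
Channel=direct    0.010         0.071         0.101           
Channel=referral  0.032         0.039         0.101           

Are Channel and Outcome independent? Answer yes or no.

P(Channel=direct) = 0.182 and P(Outcome=view) = 0.300, so their product is 0.05460, but P(Channel=direct, Outcome=view) = 0.010. Since these differ, Channel and Outcome are not independent.

no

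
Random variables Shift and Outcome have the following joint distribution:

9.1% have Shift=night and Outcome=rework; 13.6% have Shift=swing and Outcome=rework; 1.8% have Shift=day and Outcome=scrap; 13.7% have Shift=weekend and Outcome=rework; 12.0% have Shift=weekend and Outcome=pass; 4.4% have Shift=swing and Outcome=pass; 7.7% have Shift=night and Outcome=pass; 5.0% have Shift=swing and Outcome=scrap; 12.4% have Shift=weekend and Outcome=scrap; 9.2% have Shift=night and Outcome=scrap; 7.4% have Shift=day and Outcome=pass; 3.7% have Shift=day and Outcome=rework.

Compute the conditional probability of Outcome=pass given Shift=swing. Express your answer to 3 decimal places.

0.191

P(Shift=swing) = 0.044 + 0.136 + 0.050 = 0.230.
P(Outcome=pass | Shift=swing) = 0.044/0.230 = 0.191.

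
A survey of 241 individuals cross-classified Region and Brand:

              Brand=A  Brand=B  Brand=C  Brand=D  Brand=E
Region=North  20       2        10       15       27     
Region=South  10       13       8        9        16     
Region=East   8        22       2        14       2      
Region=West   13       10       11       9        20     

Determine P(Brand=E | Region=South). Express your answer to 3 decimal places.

Total with Region=South: 10 + 13 + 8 + 9 + 16 = 56.
P(Brand=E | Region=South) = 16/56 = 0.286.

0.286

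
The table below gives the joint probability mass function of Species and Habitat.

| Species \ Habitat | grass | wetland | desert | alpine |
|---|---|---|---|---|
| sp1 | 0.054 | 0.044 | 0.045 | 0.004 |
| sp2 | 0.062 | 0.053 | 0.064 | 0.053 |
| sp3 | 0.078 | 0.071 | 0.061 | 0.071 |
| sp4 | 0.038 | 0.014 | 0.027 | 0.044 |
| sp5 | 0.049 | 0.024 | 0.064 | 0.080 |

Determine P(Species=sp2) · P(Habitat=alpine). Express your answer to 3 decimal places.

P(Species=sp2) = 0.062 + 0.053 + 0.064 + 0.053 = 0.232.
P(Habitat=alpine) = 0.004 + 0.053 + 0.071 + 0.044 + 0.080 = 0.252.
Product: 0.232 × 0.252 = 0.058.

0.058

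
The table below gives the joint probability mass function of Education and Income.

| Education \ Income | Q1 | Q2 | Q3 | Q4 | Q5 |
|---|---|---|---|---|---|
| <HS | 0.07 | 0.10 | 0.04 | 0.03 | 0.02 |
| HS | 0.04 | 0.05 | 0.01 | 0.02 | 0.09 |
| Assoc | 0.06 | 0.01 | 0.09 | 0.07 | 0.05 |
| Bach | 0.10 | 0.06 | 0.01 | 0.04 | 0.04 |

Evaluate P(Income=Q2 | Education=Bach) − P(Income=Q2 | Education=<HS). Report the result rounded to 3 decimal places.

P(Education=Bach) = 0.10 + 0.06 + 0.01 + 0.04 + 0.04 = 0.25; P(Income=Q2 | Education=Bach) = 0.06/0.25 = 0.2400.
P(Education=<HS) = 0.07 + 0.10 + 0.04 + 0.03 + 0.02 = 0.26; P(Income=Q2 | Education=<HS) = 0.10/0.26 = 0.3846.
Difference = -0.145.

-0.145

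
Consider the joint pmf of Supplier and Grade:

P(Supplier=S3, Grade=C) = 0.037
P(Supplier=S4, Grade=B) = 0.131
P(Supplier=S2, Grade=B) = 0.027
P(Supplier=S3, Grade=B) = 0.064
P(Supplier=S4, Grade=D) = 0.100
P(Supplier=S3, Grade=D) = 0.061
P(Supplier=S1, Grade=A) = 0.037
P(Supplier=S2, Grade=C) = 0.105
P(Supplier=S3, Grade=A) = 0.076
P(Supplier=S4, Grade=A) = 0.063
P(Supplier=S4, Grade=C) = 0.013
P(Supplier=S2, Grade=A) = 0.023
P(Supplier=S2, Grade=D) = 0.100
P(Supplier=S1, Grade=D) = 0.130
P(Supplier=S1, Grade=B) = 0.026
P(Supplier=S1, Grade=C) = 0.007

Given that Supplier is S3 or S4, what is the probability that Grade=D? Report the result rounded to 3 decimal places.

P(Supplier=S3) = 0.076 + 0.064 + 0.037 + 0.061 = 0.238.
P(Supplier=S4) = 0.063 + 0.131 + 0.013 + 0.100 = 0.307.
P(Supplier ∈ {S3, S4}) = 0.238 + 0.307 = 0.545; P(Grade=D, Supplier ∈ {S3, S4}) = 0.061 + 0.100 = 0.161.
P(Grade=D | Supplier ∈ {S3, S4}) = 0.161/0.545 = 0.295.

0.295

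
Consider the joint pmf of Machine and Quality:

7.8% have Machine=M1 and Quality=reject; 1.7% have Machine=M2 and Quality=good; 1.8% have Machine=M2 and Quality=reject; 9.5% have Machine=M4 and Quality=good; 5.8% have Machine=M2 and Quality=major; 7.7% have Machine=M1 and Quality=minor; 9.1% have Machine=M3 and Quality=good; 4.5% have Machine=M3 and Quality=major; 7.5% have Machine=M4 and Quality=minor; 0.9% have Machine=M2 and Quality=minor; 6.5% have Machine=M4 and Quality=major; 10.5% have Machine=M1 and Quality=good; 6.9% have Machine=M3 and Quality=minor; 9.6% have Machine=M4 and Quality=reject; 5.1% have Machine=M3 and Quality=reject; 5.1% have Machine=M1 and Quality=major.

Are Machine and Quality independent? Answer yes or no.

no

P(Machine=M2) = 0.102 and P(Quality=major) = 0.219, so their product is 0.02234, but P(Machine=M2, Quality=major) = 0.058. Since these differ, Machine and Quality are not independent.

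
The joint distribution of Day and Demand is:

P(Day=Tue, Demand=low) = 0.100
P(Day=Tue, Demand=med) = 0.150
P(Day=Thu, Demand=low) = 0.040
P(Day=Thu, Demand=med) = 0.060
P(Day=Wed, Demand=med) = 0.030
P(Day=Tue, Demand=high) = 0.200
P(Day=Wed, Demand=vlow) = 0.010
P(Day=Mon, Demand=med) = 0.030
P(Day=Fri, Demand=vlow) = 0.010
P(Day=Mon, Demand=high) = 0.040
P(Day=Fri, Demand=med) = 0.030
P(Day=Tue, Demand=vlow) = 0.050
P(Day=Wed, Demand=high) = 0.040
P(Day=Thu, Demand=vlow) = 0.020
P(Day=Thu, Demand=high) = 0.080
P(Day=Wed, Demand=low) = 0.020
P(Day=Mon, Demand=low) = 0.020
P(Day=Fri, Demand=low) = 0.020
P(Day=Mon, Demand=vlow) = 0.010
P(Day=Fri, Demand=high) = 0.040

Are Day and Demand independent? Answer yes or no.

yes

Every cell satisfies P(Day,Demand) = P(Day)·P(Demand). For instance P(Day=Wed) = 0.100, P(Demand=high) = 0.400, and 0.100×0.400 = 0.040 matches the joint entry. So Day and Demand are independent.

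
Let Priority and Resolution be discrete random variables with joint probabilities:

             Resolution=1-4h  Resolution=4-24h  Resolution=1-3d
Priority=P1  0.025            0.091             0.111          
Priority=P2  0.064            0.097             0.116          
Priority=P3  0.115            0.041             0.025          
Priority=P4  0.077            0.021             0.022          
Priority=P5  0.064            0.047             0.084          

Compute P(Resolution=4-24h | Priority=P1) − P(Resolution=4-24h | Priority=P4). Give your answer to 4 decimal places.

0.2259

P(Priority=P1) = 0.025 + 0.091 + 0.111 = 0.227; P(Resolution=4-24h | Priority=P1) = 0.091/0.227 = 0.40088.
P(Priority=P4) = 0.077 + 0.021 + 0.022 = 0.120; P(Resolution=4-24h | Priority=P4) = 0.021/0.120 = 0.17500.
Difference = 0.2259.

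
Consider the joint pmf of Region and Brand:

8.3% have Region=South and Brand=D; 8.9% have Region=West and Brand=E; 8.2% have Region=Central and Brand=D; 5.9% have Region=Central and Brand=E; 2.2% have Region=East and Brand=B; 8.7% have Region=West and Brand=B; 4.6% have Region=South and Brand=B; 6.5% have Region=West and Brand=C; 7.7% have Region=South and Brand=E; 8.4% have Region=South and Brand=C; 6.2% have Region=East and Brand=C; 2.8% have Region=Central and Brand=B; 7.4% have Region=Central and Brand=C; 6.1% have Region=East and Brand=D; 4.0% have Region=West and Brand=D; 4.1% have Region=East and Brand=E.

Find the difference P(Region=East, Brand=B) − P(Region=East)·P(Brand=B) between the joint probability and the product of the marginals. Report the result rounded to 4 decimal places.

P(Region=East) = 0.022 + 0.062 + 0.061 + 0.041 = 0.186.
P(Brand=B) = 0.046 + 0.022 + 0.087 + 0.028 = 0.183.
P(Region=East, Brand=B) − P(Region=East)P(Brand=B) = 0.022 − 0.186×0.183 = -0.0120.

-0.0120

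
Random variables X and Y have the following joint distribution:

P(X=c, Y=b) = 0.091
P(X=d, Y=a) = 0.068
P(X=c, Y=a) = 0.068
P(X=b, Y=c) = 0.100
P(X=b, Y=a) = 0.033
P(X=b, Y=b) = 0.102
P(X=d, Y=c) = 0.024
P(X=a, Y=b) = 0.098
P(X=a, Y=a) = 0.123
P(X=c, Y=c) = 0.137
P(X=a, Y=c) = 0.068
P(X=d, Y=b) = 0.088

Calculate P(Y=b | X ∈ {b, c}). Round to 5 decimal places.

0.36347

P(X=b) = 0.033 + 0.102 + 0.100 = 0.235.
P(X=c) = 0.068 + 0.091 + 0.137 = 0.296.
P(X ∈ {b, c}) = 0.235 + 0.296 = 0.531; P(Y=b, X ∈ {b, c}) = 0.102 + 0.091 = 0.193.
P(Y=b | X ∈ {b, c}) = 0.193/0.531 = 0.36347.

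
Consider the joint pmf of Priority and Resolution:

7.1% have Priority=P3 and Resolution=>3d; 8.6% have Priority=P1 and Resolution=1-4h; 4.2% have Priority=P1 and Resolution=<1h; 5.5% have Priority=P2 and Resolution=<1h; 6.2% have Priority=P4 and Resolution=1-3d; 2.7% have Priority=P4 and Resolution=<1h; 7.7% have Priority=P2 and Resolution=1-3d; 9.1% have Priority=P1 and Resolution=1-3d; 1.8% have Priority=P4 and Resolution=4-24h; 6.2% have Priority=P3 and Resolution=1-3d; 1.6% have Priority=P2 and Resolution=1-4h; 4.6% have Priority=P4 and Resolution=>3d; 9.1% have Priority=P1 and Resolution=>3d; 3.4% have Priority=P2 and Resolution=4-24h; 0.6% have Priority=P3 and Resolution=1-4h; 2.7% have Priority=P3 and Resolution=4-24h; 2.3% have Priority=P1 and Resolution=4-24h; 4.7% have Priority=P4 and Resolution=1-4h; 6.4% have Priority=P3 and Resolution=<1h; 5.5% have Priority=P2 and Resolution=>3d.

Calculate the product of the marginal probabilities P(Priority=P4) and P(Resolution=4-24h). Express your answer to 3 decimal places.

0.020

P(Priority=P4) = 0.027 + 0.047 + 0.018 + 0.062 + 0.046 = 0.200.
P(Resolution=4-24h) = 0.023 + 0.034 + 0.027 + 0.018 = 0.102.
Product: 0.200 × 0.102 = 0.020.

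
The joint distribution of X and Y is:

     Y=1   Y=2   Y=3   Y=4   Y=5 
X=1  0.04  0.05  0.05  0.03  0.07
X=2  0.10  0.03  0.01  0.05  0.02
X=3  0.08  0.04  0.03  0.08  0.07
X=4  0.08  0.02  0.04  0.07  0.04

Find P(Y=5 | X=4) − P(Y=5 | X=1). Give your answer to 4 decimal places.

P(X=4) = 0.08 + 0.02 + 0.04 + 0.07 + 0.04 = 0.25; P(Y=5 | X=4) = 0.04/0.25 = 0.16000.
P(X=1) = 0.04 + 0.05 + 0.05 + 0.03 + 0.07 = 0.24; P(Y=5 | X=1) = 0.07/0.24 = 0.29167.
Difference = -0.1317.

-0.1317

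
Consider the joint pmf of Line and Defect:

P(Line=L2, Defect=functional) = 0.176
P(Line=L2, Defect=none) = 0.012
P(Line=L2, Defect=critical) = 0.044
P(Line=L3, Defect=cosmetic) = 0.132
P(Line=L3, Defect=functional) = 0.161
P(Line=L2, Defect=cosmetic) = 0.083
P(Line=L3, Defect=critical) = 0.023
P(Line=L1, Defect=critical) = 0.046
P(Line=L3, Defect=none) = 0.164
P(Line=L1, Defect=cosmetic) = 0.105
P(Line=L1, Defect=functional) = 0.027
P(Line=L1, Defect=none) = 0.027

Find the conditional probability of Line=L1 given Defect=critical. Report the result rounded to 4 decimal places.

0.4071

P(Defect=critical) = 0.046 + 0.044 + 0.023 = 0.113.
P(Line=L1 | Defect=critical) = 0.046/0.113 = 0.4071.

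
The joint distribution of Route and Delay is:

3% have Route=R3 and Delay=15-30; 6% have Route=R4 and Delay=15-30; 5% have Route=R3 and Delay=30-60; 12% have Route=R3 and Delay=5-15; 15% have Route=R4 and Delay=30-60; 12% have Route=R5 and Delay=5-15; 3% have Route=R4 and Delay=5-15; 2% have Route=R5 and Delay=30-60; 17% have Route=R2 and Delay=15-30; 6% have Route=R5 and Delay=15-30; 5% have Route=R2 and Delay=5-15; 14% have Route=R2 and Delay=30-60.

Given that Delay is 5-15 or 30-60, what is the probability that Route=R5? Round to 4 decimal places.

P(Delay=5-15) = 0.05 + 0.12 + 0.03 + 0.12 = 0.32.
P(Delay=30-60) = 0.14 + 0.05 + 0.15 + 0.02 = 0.36.
P(Delay ∈ {5-15, 30-60}) = 0.32 + 0.36 = 0.68; P(Route=R5, Delay ∈ {5-15, 30-60}) = 0.12 + 0.02 = 0.14.
P(Route=R5 | Delay ∈ {5-15, 30-60}) = 0.14/0.68 = 0.2059.

0.2059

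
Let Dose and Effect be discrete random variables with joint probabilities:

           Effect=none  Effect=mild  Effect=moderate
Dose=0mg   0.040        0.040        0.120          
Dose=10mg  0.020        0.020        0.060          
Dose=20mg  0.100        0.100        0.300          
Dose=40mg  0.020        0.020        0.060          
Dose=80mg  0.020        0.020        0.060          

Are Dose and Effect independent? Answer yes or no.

Every cell satisfies P(Dose,Effect) = P(Dose)·P(Effect). For instance P(Dose=20mg) = 0.500, P(Effect=moderate) = 0.600, and 0.500×0.600 = 0.300 matches the joint entry. So Dose and Effect are independent.

yes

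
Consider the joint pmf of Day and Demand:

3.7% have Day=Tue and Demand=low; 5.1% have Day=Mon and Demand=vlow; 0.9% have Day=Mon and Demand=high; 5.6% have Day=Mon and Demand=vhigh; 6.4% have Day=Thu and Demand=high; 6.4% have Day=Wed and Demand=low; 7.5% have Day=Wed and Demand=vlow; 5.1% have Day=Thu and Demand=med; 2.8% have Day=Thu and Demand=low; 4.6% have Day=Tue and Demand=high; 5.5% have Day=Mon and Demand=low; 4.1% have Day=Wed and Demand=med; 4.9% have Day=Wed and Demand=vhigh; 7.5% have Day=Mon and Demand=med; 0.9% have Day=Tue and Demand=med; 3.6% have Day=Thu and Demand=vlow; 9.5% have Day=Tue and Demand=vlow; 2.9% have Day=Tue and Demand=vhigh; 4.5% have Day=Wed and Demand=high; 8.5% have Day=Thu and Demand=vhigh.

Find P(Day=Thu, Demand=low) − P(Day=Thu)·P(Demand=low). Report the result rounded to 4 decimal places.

-0.0206

P(Day=Thu) = 0.036 + 0.028 + 0.051 + 0.064 + 0.085 = 0.264.
P(Demand=low) = 0.055 + 0.037 + 0.064 + 0.028 = 0.184.
P(Day=Thu, Demand=low) − P(Day=Thu)P(Demand=low) = 0.028 − 0.264×0.184 = -0.0206.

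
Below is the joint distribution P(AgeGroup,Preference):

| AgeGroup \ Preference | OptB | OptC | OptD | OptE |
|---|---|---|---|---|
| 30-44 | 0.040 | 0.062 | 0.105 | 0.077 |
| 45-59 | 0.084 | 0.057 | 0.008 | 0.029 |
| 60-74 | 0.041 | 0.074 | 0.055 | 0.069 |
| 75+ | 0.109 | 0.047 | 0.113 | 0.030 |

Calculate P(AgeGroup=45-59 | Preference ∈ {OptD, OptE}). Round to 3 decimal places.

P(Preference=OptD) = 0.105 + 0.008 + 0.055 + 0.113 = 0.281.
P(Preference=OptE) = 0.077 + 0.029 + 0.069 + 0.030 = 0.205.
P(Preference ∈ {OptD, OptE}) = 0.281 + 0.205 = 0.486; P(AgeGroup=45-59, Preference ∈ {OptD, OptE}) = 0.008 + 0.029 = 0.037.
P(AgeGroup=45-59 | Preference ∈ {OptD, OptE}) = 0.037/0.486 = 0.076.

0.076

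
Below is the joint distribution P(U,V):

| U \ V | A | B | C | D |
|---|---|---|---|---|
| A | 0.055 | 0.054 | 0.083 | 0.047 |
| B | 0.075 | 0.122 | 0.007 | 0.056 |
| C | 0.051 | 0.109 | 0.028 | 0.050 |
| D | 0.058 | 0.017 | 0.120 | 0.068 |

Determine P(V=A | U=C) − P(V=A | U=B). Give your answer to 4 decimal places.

P(U=C) = 0.051 + 0.109 + 0.028 + 0.050 = 0.238; P(V=A | U=C) = 0.051/0.238 = 0.21429.
P(U=B) = 0.075 + 0.122 + 0.007 + 0.056 = 0.260; P(V=A | U=B) = 0.075/0.260 = 0.28846.
Difference = -0.0742.

-0.0742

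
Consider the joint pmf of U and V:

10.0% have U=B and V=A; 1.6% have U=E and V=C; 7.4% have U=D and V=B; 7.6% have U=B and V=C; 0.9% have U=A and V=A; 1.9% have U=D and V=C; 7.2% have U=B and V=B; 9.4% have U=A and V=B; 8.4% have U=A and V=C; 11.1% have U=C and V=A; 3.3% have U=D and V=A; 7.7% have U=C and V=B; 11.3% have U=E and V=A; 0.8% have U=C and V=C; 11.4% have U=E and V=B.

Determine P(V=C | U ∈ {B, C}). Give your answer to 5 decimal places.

0.18919

P(U=B) = 0.100 + 0.072 + 0.076 = 0.248.
P(U=C) = 0.111 + 0.077 + 0.008 = 0.196.
P(U ∈ {B, C}) = 0.248 + 0.196 = 0.444; P(V=C, U ∈ {B, C}) = 0.076 + 0.008 = 0.084.
P(V=C | U ∈ {B, C}) = 0.084/0.444 = 0.18919.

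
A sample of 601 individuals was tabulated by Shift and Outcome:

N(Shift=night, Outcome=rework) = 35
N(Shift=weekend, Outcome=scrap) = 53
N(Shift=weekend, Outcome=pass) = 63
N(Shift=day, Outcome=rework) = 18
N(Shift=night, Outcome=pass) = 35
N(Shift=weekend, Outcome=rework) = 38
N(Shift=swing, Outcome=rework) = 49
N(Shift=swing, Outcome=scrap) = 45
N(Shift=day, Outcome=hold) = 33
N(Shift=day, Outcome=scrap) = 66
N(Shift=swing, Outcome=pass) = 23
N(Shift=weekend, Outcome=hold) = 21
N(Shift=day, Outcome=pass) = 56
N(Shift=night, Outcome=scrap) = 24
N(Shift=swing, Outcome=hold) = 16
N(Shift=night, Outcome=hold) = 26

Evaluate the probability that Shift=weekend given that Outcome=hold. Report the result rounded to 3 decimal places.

Total with Outcome=hold: 33 + 16 + 26 + 21 = 96.
P(Shift=weekend | Outcome=hold) = 21/96 = 0.219.

0.219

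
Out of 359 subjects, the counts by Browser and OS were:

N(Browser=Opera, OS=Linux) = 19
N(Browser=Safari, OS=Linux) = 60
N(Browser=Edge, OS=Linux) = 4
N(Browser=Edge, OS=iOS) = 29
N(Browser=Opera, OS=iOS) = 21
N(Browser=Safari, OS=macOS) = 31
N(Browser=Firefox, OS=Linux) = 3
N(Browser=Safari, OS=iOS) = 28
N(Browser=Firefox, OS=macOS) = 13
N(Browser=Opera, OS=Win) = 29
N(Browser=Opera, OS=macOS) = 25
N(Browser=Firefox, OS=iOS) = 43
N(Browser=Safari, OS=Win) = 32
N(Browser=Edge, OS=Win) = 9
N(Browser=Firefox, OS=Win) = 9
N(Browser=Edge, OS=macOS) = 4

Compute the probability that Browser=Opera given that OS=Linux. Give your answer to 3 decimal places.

Total with OS=Linux: 3 + 60 + 4 + 19 = 86.
P(Browser=Opera | OS=Linux) = 19/86 = 0.221.

0.221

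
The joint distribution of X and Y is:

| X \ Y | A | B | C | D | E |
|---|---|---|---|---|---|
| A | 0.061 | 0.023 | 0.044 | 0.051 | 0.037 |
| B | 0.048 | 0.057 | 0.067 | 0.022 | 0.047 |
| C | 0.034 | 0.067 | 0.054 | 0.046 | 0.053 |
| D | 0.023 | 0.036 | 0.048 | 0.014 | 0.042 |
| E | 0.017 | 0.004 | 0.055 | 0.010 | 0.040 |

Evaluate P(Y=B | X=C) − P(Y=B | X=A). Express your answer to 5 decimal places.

0.15730

P(X=C) = 0.034 + 0.067 + 0.054 + 0.046 + 0.053 = 0.254; P(Y=B | X=C) = 0.067/0.254 = 0.263780.
P(X=A) = 0.061 + 0.023 + 0.044 + 0.051 + 0.037 = 0.216; P(Y=B | X=A) = 0.023/0.216 = 0.106481.
Difference = 0.15730.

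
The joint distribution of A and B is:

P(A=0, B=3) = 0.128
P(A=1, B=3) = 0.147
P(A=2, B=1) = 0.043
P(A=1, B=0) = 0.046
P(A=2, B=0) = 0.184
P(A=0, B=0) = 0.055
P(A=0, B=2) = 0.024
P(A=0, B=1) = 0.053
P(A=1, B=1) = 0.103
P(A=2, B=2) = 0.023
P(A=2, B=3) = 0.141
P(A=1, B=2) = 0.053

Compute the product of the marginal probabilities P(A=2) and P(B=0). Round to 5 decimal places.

0.11144

P(A=2) = 0.184 + 0.043 + 0.023 + 0.141 = 0.391.
P(B=0) = 0.055 + 0.046 + 0.184 = 0.285.
Product: 0.391 × 0.285 = 0.11144.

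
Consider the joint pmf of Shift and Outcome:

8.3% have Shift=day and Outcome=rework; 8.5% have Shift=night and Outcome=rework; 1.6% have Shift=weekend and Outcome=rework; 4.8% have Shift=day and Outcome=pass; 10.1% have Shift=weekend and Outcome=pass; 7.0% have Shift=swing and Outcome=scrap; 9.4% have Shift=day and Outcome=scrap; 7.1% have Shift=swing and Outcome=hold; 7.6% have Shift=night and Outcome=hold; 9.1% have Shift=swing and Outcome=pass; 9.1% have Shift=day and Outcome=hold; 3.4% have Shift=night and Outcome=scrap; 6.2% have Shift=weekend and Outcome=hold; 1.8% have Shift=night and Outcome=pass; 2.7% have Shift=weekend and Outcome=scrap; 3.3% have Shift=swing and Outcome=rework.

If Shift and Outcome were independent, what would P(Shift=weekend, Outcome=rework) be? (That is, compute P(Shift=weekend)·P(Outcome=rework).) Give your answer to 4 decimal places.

0.0447

P(Shift=weekend) = 0.101 + 0.016 + 0.027 + 0.062 = 0.206.
P(Outcome=rework) = 0.083 + 0.033 + 0.085 + 0.016 = 0.217.
Product: 0.206 × 0.217 = 0.0447.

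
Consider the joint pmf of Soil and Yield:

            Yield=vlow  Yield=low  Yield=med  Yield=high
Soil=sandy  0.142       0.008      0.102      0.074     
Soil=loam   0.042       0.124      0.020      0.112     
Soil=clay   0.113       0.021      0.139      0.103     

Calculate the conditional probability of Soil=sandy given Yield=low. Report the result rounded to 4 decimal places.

0.0523

P(Yield=low) = 0.008 + 0.124 + 0.021 = 0.153.
P(Soil=sandy | Yield=low) = 0.008/0.153 = 0.0523.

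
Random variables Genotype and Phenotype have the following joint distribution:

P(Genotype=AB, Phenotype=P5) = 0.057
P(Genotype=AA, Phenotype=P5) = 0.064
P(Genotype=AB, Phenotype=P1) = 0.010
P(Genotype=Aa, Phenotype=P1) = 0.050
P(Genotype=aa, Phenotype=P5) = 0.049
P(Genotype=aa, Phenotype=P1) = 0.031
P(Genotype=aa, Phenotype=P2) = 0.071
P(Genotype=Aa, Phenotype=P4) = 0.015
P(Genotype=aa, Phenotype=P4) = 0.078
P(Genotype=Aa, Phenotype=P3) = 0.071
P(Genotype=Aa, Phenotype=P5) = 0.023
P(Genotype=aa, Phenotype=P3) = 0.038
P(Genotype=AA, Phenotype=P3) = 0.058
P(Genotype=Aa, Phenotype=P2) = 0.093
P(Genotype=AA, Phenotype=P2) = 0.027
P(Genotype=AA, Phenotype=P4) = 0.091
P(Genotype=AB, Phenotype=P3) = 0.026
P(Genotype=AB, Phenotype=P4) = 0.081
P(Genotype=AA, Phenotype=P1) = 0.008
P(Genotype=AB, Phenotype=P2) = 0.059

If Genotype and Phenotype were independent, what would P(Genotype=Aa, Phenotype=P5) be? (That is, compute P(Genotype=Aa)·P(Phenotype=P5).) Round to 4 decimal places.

0.0486

P(Genotype=Aa) = 0.050 + 0.093 + 0.071 + 0.015 + 0.023 = 0.252.
P(Phenotype=P5) = 0.064 + 0.023 + 0.049 + 0.057 = 0.193.
Product: 0.252 × 0.193 = 0.0486.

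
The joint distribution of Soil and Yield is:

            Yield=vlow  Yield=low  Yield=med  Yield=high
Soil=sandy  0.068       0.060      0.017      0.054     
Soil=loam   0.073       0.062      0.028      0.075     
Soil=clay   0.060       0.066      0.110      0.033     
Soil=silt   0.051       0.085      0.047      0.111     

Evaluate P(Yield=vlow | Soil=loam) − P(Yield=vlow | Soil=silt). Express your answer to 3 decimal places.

P(Soil=loam) = 0.073 + 0.062 + 0.028 + 0.075 = 0.238; P(Yield=vlow | Soil=loam) = 0.073/0.238 = 0.3067.
P(Soil=silt) = 0.051 + 0.085 + 0.047 + 0.111 = 0.294; P(Yield=vlow | Soil=silt) = 0.051/0.294 = 0.1735.
Difference = 0.133.

0.133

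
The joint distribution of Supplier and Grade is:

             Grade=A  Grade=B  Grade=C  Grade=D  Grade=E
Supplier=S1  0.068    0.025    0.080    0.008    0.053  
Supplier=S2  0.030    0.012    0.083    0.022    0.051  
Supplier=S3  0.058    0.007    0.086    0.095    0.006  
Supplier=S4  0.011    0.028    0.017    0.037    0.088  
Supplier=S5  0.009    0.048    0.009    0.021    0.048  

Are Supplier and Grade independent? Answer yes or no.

no

P(Supplier=S3) = 0.252 and P(Grade=E) = 0.246, so their product is 0.06199, but P(Supplier=S3, Grade=E) = 0.006. Since these differ, Supplier and Grade are not independent.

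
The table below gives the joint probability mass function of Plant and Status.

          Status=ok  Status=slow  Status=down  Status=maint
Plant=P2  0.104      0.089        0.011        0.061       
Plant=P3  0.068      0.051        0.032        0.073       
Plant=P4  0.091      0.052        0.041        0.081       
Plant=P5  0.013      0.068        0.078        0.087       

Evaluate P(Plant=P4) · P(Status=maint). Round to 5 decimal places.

P(Plant=P4) = 0.091 + 0.052 + 0.041 + 0.081 = 0.265.
P(Status=maint) = 0.061 + 0.073 + 0.081 + 0.087 = 0.302.
Product: 0.265 × 0.302 = 0.08003.

0.08003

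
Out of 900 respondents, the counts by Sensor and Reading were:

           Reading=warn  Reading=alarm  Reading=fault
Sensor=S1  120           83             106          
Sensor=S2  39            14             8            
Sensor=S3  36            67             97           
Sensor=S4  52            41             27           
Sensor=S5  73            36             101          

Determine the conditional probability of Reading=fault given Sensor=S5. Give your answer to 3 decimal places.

0.481

Total with Sensor=S5: 73 + 36 + 101 = 210.
P(Reading=fault | Sensor=S5) = 101/210 = 0.481.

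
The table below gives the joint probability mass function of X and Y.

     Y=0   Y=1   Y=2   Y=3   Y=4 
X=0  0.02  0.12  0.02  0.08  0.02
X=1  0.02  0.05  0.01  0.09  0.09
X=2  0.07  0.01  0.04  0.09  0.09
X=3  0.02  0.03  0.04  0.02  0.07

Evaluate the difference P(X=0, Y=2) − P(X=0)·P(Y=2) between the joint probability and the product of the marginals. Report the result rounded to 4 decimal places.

-0.0086

P(X=0) = 0.02 + 0.12 + 0.02 + 0.08 + 0.02 = 0.26.
P(Y=2) = 0.02 + 0.01 + 0.04 + 0.04 = 0.11.
P(X=0, Y=2) − P(X=0)P(Y=2) = 0.02 − 0.26×0.11 = -0.0086.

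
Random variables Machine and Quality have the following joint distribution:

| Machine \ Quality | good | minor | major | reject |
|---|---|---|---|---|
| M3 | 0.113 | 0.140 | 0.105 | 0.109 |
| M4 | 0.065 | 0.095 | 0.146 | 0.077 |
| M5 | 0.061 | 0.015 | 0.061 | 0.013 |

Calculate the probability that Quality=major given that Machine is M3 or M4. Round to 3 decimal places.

P(Machine=M3) = 0.113 + 0.140 + 0.105 + 0.109 = 0.467.
P(Machine=M4) = 0.065 + 0.095 + 0.146 + 0.077 = 0.383.
P(Machine ∈ {M3, M4}) = 0.467 + 0.383 = 0.850; P(Quality=major, Machine ∈ {M3, M4}) = 0.105 + 0.146 = 0.251.
P(Quality=major | Machine ∈ {M3, M4}) = 0.251/0.850 = 0.295.

0.295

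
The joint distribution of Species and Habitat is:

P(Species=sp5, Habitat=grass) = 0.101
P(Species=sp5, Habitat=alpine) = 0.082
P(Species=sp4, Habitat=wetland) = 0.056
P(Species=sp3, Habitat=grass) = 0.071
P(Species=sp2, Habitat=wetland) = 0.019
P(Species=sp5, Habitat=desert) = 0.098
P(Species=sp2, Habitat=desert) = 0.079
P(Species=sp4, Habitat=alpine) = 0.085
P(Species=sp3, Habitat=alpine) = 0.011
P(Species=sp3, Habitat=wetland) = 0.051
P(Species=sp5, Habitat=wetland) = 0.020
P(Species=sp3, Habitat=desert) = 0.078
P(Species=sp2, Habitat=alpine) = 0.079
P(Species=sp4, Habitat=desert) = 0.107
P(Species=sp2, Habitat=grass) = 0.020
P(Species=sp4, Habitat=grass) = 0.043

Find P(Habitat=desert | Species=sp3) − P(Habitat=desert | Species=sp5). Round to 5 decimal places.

0.04409

P(Species=sp3) = 0.071 + 0.051 + 0.078 + 0.011 = 0.211; P(Habitat=desert | Species=sp3) = 0.078/0.211 = 0.369668.
P(Species=sp5) = 0.101 + 0.020 + 0.098 + 0.082 = 0.301; P(Habitat=desert | Species=sp5) = 0.098/0.301 = 0.325581.
Difference = 0.04409.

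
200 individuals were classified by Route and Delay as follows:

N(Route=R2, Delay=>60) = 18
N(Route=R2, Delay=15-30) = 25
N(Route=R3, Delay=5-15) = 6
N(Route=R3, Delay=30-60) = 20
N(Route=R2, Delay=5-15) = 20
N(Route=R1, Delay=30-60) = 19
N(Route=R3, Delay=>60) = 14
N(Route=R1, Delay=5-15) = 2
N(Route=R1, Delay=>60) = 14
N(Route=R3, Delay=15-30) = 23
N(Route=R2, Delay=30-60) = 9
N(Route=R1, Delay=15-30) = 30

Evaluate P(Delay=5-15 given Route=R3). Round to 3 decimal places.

0.095

Total with Route=R3: 6 + 23 + 20 + 14 = 63.
P(Delay=5-15 | Route=R3) = 6/63 = 0.095.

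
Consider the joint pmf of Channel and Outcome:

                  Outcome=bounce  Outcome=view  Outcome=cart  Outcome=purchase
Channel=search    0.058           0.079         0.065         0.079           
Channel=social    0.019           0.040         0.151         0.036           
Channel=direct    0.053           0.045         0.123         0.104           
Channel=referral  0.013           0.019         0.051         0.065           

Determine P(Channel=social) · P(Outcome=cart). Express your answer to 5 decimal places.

P(Channel=social) = 0.019 + 0.040 + 0.151 + 0.036 = 0.246.
P(Outcome=cart) = 0.065 + 0.151 + 0.123 + 0.051 = 0.390.
Product: 0.246 × 0.390 = 0.09594.

0.09594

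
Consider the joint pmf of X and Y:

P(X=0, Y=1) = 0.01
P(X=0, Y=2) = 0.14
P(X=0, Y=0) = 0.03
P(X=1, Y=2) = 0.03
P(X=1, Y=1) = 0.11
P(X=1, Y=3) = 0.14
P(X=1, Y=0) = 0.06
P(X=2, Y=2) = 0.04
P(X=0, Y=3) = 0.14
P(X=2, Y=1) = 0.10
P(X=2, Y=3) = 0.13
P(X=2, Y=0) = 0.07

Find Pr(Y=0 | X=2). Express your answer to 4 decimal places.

0.2059

P(X=2) = 0.07 + 0.10 + 0.04 + 0.13 = 0.34.
P(Y=0 | X=2) = 0.07/0.34 = 0.2059.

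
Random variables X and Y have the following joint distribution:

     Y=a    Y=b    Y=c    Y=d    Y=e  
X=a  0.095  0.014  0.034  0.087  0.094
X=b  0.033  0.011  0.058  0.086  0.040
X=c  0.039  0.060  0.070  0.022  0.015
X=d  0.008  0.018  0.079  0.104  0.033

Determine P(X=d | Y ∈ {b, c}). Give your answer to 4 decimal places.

0.2820

P(Y=b) = 0.014 + 0.011 + 0.060 + 0.018 = 0.103.
P(Y=c) = 0.034 + 0.058 + 0.070 + 0.079 = 0.241.
P(Y ∈ {b, c}) = 0.103 + 0.241 = 0.344; P(X=d, Y ∈ {b, c}) = 0.018 + 0.079 = 0.097.
P(X=d | Y ∈ {b, c}) = 0.097/0.344 = 0.2820.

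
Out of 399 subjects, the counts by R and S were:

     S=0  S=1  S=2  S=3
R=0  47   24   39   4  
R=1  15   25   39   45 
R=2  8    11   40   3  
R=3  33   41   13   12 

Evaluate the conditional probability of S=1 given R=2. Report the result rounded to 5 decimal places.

0.17742

Total with R=2: 8 + 11 + 40 + 3 = 62.
P(S=1 | R=2) = 11/62 = 0.17742.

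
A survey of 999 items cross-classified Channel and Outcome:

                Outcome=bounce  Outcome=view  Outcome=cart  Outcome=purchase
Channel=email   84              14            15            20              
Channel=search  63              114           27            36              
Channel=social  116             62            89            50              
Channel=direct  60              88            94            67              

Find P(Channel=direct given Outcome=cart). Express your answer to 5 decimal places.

Total with Outcome=cart: 15 + 27 + 89 + 94 = 225.
P(Channel=direct | Outcome=cart) = 94/225 = 0.41778.

0.41778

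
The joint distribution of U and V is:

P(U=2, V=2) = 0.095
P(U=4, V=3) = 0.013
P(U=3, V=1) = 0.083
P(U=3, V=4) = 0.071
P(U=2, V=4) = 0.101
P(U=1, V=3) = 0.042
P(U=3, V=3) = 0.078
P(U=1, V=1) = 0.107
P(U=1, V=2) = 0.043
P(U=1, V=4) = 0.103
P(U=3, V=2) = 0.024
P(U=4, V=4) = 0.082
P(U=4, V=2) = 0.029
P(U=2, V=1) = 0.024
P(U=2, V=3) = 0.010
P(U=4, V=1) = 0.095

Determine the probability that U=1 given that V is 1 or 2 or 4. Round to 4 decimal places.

0.2952

P(V=1) = 0.107 + 0.024 + 0.083 + 0.095 = 0.309.
P(V=2) = 0.043 + 0.095 + 0.024 + 0.029 = 0.191.
P(V=4) = 0.103 + 0.101 + 0.071 + 0.082 = 0.357.
P(V ∈ {1, 2, 4}) = 0.309 + 0.191 + 0.357 = 0.857; P(U=1, V ∈ {1, 2, 4}) = 0.107 + 0.043 + 0.103 = 0.253.
P(U=1 | V ∈ {1, 2, 4}) = 0.253/0.857 = 0.2952.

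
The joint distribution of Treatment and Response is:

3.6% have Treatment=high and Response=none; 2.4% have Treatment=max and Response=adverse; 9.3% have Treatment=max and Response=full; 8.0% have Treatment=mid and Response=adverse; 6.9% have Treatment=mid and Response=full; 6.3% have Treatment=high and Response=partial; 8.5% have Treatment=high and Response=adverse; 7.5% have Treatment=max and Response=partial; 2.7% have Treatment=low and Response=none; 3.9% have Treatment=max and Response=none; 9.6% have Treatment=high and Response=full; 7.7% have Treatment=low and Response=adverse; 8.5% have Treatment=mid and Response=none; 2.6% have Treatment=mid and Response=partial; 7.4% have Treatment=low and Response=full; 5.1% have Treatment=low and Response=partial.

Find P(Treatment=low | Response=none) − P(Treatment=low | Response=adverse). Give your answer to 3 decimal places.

P(Response=none) = 0.027 + 0.085 + 0.036 + 0.039 = 0.187; P(Treatment=low | Response=none) = 0.027/0.187 = 0.1444.
P(Response=adverse) = 0.077 + 0.080 + 0.085 + 0.024 = 0.266; P(Treatment=low | Response=adverse) = 0.077/0.266 = 0.2895.
Difference = -0.145.

-0.145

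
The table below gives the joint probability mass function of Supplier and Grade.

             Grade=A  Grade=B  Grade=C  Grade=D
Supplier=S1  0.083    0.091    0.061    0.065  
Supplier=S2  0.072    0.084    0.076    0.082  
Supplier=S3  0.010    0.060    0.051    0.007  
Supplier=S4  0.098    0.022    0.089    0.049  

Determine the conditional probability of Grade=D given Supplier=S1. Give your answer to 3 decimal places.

P(Supplier=S1) = 0.083 + 0.091 + 0.061 + 0.065 = 0.300.
P(Grade=D | Supplier=S1) = 0.065/0.300 = 0.217.

0.217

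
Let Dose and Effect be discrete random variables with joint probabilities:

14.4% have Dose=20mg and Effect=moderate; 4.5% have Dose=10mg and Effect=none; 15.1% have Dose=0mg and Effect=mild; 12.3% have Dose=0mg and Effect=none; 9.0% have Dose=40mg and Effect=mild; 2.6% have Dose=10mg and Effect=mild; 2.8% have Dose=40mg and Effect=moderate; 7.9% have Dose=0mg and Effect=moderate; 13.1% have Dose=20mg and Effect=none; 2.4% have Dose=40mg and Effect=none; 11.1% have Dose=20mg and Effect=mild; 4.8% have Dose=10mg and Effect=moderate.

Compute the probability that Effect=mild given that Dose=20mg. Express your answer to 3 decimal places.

P(Dose=20mg) = 0.131 + 0.111 + 0.144 = 0.386.
P(Effect=mild | Dose=20mg) = 0.111/0.386 = 0.288.

0.288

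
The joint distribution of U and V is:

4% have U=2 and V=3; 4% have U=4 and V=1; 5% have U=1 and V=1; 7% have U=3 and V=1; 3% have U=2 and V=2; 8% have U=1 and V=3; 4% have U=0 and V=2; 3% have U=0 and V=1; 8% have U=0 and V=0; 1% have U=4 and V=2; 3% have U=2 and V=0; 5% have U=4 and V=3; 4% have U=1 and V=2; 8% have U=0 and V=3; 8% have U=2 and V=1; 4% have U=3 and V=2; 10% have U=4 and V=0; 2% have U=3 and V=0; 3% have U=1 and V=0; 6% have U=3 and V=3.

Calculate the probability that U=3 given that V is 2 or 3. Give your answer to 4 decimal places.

P(V=2) = 0.04 + 0.04 + 0.03 + 0.04 + 0.01 = 0.16.
P(V=3) = 0.08 + 0.08 + 0.04 + 0.06 + 0.05 = 0.31.
P(V ∈ {2, 3}) = 0.16 + 0.31 = 0.47; P(U=3, V ∈ {2, 3}) = 0.04 + 0.06 = 0.10.
P(U=3 | V ∈ {2, 3}) = 0.10/0.47 = 0.2128.

0.2128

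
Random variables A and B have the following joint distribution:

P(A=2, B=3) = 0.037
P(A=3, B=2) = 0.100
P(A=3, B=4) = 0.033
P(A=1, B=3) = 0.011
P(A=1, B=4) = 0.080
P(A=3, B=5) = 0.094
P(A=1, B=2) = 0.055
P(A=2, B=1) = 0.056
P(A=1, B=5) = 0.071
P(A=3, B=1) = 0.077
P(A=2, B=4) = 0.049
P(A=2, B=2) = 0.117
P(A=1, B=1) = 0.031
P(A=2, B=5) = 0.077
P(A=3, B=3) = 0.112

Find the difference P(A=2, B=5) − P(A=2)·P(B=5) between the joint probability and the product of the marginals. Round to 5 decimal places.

-0.00431

P(A=2) = 0.056 + 0.117 + 0.037 + 0.049 + 0.077 = 0.336.
P(B=5) = 0.071 + 0.077 + 0.094 = 0.242.
P(A=2, B=5) − P(A=2)P(B=5) = 0.077 − 0.336×0.242 = -0.00431.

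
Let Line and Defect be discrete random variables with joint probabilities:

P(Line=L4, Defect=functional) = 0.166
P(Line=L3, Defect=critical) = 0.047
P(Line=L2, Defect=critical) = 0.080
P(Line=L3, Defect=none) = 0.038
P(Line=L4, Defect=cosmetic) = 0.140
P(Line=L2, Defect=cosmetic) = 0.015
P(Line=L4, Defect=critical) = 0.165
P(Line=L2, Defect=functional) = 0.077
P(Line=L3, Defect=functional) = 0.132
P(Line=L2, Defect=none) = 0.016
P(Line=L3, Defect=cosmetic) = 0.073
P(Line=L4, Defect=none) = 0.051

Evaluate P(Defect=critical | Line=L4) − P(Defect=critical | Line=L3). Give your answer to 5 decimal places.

0.15402

P(Line=L4) = 0.051 + 0.140 + 0.166 + 0.165 = 0.522; P(Defect=critical | Line=L4) = 0.165/0.522 = 0.316092.
P(Line=L3) = 0.038 + 0.073 + 0.132 + 0.047 = 0.290; P(Defect=critical | Line=L3) = 0.047/0.290 = 0.162069.
Difference = 0.15402.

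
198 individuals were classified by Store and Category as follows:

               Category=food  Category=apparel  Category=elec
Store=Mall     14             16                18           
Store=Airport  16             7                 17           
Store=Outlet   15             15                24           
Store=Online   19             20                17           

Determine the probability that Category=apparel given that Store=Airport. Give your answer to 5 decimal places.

0.17500

Total with Store=Airport: 16 + 7 + 17 = 40.
P(Category=apparel | Store=Airport) = 7/40 = 0.17500.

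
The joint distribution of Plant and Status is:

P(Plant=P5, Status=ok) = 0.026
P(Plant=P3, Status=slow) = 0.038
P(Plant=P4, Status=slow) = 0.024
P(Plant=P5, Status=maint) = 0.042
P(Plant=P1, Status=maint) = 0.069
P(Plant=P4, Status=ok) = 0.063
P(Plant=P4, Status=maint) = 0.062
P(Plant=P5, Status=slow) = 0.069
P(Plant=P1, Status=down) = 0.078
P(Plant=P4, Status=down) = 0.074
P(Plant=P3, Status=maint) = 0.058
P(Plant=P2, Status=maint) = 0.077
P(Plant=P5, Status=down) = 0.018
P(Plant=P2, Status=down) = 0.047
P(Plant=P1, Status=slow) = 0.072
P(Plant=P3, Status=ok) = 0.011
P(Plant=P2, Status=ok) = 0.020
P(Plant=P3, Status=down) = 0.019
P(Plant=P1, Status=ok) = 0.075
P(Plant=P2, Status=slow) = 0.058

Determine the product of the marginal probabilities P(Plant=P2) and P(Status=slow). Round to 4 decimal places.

0.0527

P(Plant=P2) = 0.020 + 0.058 + 0.047 + 0.077 = 0.202.
P(Status=slow) = 0.072 + 0.058 + 0.038 + 0.024 + 0.069 = 0.261.
Product: 0.202 × 0.261 = 0.0527.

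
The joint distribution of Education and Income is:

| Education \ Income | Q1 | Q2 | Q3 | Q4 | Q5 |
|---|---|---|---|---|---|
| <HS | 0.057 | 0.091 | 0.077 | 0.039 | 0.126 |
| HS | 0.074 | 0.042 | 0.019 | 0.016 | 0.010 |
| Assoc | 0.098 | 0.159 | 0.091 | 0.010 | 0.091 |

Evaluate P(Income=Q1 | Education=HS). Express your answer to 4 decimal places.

P(Education=HS) = 0.074 + 0.042 + 0.019 + 0.016 + 0.010 = 0.161.
P(Income=Q1 | Education=HS) = 0.074/0.161 = 0.4596.

0.4596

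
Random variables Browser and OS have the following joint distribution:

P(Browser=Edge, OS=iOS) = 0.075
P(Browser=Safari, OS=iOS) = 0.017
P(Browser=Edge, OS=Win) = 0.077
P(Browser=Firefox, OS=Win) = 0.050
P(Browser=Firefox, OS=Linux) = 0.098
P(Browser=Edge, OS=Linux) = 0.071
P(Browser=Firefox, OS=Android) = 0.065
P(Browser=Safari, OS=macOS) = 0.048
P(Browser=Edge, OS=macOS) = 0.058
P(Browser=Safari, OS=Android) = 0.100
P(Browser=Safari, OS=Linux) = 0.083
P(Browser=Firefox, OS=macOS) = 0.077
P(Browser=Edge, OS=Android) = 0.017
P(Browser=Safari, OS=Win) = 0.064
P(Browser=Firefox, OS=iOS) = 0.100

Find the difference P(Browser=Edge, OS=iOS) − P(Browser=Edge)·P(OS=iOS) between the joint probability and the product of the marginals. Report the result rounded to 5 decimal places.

P(Browser=Edge) = 0.077 + 0.058 + 0.071 + 0.075 + 0.017 = 0.298.
P(OS=iOS) = 0.100 + 0.017 + 0.075 = 0.192.
P(Browser=Edge, OS=iOS) − P(Browser=Edge)P(OS=iOS) = 0.075 − 0.298×0.192 = 0.01778.

0.01778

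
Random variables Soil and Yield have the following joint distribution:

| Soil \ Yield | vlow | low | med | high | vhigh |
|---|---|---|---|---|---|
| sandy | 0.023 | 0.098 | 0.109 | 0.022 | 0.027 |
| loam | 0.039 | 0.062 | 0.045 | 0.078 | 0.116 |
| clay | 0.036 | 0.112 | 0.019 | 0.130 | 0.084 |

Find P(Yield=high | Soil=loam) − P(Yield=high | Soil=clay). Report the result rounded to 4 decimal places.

P(Soil=loam) = 0.039 + 0.062 + 0.045 + 0.078 + 0.116 = 0.340; P(Yield=high | Soil=loam) = 0.078/0.340 = 0.22941.
P(Soil=clay) = 0.036 + 0.112 + 0.019 + 0.130 + 0.084 = 0.381; P(Yield=high | Soil=clay) = 0.130/0.381 = 0.34121.
Difference = -0.1118.

-0.1118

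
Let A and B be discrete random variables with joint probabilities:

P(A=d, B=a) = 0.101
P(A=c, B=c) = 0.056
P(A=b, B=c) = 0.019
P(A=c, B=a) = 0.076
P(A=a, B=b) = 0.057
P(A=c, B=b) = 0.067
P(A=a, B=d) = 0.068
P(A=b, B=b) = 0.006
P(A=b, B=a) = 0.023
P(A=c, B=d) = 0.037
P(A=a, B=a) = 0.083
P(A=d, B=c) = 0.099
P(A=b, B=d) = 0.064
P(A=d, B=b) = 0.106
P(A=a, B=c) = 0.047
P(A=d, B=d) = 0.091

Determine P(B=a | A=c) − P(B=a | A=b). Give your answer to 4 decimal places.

P(A=c) = 0.076 + 0.067 + 0.056 + 0.037 = 0.236; P(B=a | A=c) = 0.076/0.236 = 0.32203.
P(A=b) = 0.023 + 0.006 + 0.019 + 0.064 = 0.112; P(B=a | A=b) = 0.023/0.112 = 0.20536.
Difference = 0.1167.

0.1167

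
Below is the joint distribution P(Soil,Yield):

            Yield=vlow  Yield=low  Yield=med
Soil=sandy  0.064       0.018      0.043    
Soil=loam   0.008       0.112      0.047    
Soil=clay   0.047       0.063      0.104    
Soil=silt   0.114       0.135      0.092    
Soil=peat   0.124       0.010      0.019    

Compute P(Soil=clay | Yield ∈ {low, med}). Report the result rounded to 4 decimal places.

P(Yield=low) = 0.018 + 0.112 + 0.063 + 0.135 + 0.010 = 0.338.
P(Yield=med) = 0.043 + 0.047 + 0.104 + 0.092 + 0.019 = 0.305.
P(Yield ∈ {low, med}) = 0.338 + 0.305 = 0.643; P(Soil=clay, Yield ∈ {low, med}) = 0.063 + 0.104 = 0.167.
P(Soil=clay | Yield ∈ {low, med}) = 0.167/0.643 = 0.2597.

0.2597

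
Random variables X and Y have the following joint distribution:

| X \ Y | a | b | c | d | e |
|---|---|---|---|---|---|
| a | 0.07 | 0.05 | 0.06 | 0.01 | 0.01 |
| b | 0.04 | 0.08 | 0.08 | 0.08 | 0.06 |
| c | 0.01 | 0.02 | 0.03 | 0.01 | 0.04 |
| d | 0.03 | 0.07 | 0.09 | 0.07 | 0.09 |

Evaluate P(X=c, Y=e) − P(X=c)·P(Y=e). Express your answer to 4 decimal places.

P(X=c) = 0.01 + 0.02 + 0.03 + 0.01 + 0.04 = 0.11.
P(Y=e) = 0.01 + 0.06 + 0.04 + 0.09 = 0.20.
P(X=c, Y=e) − P(X=c)P(Y=e) = 0.04 − 0.11×0.20 = 0.0180.

0.0180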